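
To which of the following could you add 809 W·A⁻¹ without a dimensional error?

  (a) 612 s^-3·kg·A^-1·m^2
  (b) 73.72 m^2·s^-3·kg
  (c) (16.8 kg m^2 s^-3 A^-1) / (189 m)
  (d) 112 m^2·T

Reference: W·A⁻¹ = J·s⁻¹·A⁻¹ = kg·m²·s⁻³·A⁻¹.
Each option:
  (a) kg·m²·s⁻³·A⁻¹  ← same
  (b) kg·m²·s⁻³
  (c) [kg·m²·s⁻³·A⁻¹] / [m] = kg·m·s⁻³·A⁻¹
  (d) T·m² = Wb·m⁻²·m² = kg·m²·s⁻²·A⁻¹
Only (a) matches kg·m²·s⁻³·A⁻¹.

(a)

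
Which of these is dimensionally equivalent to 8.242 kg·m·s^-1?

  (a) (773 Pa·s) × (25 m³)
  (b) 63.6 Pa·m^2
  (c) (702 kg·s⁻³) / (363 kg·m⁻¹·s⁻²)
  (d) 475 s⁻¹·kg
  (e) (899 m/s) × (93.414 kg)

Reference: kg·m·s⁻¹.
Each option:
  (a) [kg·m⁻¹·s⁻¹] · [m³] = kg·m²·s⁻¹
  (b) Pa·m² = N·m⁻²·m² = kg·m·s⁻²
  (c) [kg·s⁻³] / [kg·m⁻¹·s⁻²] = m·s⁻¹
  (d) kg·s⁻¹
  (e) [m·s⁻¹] · [kg] = kg·m·s⁻¹  ← same
Only (e) matches kg·m·s⁻¹.

(e)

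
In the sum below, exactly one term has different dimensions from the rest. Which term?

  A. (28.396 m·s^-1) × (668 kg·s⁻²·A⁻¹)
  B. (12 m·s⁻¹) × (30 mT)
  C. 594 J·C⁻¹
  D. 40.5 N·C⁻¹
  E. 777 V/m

Work out the base dimensions of each:
  A. [m·s⁻¹] · [kg·s⁻²·A⁻¹] = kg·m·s⁻³·A⁻¹
  B. [m·s⁻¹] · [kg·s⁻²·A⁻¹] = kg·m·s⁻³·A⁻¹
  C. J·C⁻¹ = N·m·(s·A)⁻¹ = kg·m²·s⁻³·A⁻¹
  D. N·C⁻¹ = kg·m·s⁻²·(s·A)⁻¹ = kg·m·s⁻³·A⁻¹
  E. V·m⁻¹ = J·C⁻¹·m⁻¹ = kg·m·s⁻³·A⁻¹
All reduce to kg·m·s⁻³·A⁻¹ except C., which is kg·m²·s⁻³·A⁻¹.

C.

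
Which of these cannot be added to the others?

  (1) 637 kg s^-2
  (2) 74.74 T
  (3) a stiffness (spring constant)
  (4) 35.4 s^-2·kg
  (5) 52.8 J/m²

In SI base units:
  (1) kg·s⁻²
  (2) T = Wb·m⁻² = kg·s⁻²·A⁻¹
  (3) [stiffness (spring constant)] = kg·s⁻²
  (4) kg·s⁻²
  (5) J·m⁻² = N·m·m⁻² = kg·s⁻²
All reduce to kg·s⁻² except (2), which is kg·s⁻²·A⁻¹.

(2)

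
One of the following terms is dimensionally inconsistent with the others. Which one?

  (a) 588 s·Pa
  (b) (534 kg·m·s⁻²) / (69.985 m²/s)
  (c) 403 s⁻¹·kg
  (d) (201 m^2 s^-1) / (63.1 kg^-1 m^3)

(c)

In SI base units:
  (a) Pa·s = N·m⁻²·s = kg·m⁻¹·s⁻¹
  (b) [kg·m·s⁻²] / [m²·s⁻¹] = kg·m⁻¹·s⁻¹
  (c) kg·s⁻¹
  (d) [m²·s⁻¹] / [kg⁻¹·m³] = kg·m⁻¹·s⁻¹
All reduce to kg·m⁻¹·s⁻¹ except (c), which is kg·s⁻¹.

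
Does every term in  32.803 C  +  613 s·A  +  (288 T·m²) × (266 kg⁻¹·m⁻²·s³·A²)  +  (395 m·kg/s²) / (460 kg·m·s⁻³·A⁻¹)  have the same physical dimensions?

Yes

Dimensions:
  32.803 C:  C = s·A
  613 s·A:  A·s = s·A
  (288 T·m²) × (266 kg⁻¹·m⁻²·s³·A²):  [kg·m²·s⁻²·A⁻¹] · [kg⁻¹·m⁻²·s³·A²] = s·A
  (395 m·kg/s²) / (460 kg·m·s⁻³·A⁻¹):  [kg·m·s⁻²] / [kg·m·s⁻³·A⁻¹] = s·A
Every term reduces to s·A.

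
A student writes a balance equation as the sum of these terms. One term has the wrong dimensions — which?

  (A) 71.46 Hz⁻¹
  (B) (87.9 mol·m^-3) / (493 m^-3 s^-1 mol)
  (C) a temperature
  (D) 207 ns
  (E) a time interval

Dimensions:
  (A) Hz⁻¹ = (s⁻¹)⁻¹ = s
  (B) [m⁻³·mol] / [m⁻³·s⁻¹·mol] = s
  (C) [temperature] = K
  (D) s
  (E) [time interval] = s
All reduce to s except (C), which is K.

(C)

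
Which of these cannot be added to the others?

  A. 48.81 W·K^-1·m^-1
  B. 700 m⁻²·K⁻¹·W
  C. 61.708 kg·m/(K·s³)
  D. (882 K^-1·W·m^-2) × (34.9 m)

Work out the base dimensions of each:
  A. W·m⁻¹·K⁻¹ = J·s⁻¹·m⁻¹·K⁻¹ = kg·m·s⁻³·K⁻¹
  B. W·m⁻²·K⁻¹ = J·s⁻¹·m⁻²·K⁻¹ = kg·s⁻³·K⁻¹
  C. kg·m·s⁻³·K⁻¹
  D. [kg·s⁻³·K⁻¹] · [m] = kg·m·s⁻³·K⁻¹
All reduce to kg·m·s⁻³·K⁻¹ except B., which is kg·s⁻³·K⁻¹.

B.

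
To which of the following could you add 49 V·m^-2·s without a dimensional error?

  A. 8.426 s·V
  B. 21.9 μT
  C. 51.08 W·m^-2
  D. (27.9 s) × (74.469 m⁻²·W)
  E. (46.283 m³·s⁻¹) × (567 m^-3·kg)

Reference: V·s·m⁻² = J·C⁻¹·s·m⁻² = kg·s⁻²·A⁻¹.
Each option:
  A. V·s = J·C⁻¹·s = kg·m²·s⁻²·A⁻¹
  B. T = Wb·m⁻² = kg·s⁻²·A⁻¹  ← same
  C. W·m⁻² = J·s⁻¹·m⁻² = kg·s⁻³
  D. [s] · [kg·s⁻³] = kg·s⁻²
  E. [m³·s⁻¹] · [kg·m⁻³] = kg·s⁻¹
Only B. matches kg·s⁻²·A⁻¹.

B.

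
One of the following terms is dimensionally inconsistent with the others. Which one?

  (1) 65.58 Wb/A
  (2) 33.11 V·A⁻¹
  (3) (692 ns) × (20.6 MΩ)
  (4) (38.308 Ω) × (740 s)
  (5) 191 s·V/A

(2)

Expand each in SI base units:
  (1) Wb·A⁻¹ = V·s·A⁻¹ = kg·m²·s⁻²·A⁻²
  (2) V·A⁻¹ = J·C⁻¹·A⁻¹ = kg·m²·s⁻³·A⁻²
  (3) [s] · [kg·m²·s⁻³·A⁻²] = kg·m²·s⁻²·A⁻²
  (4) [kg·m²·s⁻³·A⁻²] · [s] = kg·m²·s⁻²·A⁻²
  (5) V·s·A⁻¹ = J·C⁻¹·s·A⁻¹ = kg·m²·s⁻²·A⁻²
All reduce to kg·m²·s⁻²·A⁻² except (2), which is kg·m²·s⁻³·A⁻².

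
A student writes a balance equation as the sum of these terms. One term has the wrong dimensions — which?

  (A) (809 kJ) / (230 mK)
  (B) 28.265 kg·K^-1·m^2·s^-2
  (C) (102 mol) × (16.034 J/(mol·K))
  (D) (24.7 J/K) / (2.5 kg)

Work out the base dimensions of each:
  (A) [kg·m²·s⁻²] / [K] = kg·m²·s⁻²·K⁻¹
  (B) kg·m²·s⁻²·K⁻¹
  (C) [mol] · [kg·m²·s⁻²·K⁻¹·mol⁻¹] = kg·m²·s⁻²·K⁻¹
  (D) [kg·m²·s⁻²·K⁻¹] / [kg] = m²·s⁻²·K⁻¹
All reduce to kg·m²·s⁻²·K⁻¹ except (D), which is m²·s⁻²·K⁻¹.

(D)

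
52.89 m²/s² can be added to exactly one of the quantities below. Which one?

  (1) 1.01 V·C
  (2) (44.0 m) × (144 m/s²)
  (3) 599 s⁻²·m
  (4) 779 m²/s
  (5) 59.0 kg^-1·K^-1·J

(2)

Reference: m²·s⁻².
Each option:
  (1) C·V = s·A·J·C⁻¹ = kg·m²·s⁻²
  (2) [m] · [m·s⁻²] = m²·s⁻²  ← same
  (3) m·s⁻²
  (4) m²·s⁻¹
  (5) J·kg⁻¹·K⁻¹ = N·m·kg⁻¹·K⁻¹ = m²·s⁻²·K⁻¹
Only (2) matches m²·s⁻².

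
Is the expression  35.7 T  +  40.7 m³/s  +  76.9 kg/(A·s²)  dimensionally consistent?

No

In SI base units:
  35.7 T:  T = Wb·m⁻² = kg·s⁻²·A⁻¹
  40.7 m³/s:  m³·s⁻¹
  76.9 kg/(A·s²):  kg·s⁻²·A⁻¹
The terms do not share a single dimension (kg·s⁻²·A⁻¹ vs m³·s⁻¹).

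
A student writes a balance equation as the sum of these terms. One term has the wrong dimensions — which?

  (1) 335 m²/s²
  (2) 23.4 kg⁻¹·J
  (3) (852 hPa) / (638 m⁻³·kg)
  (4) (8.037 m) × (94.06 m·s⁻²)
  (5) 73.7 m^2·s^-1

Reduce each to base SI dimensions:
  (1) m²·s⁻²
  (2) J·kg⁻¹ = N·m·kg⁻¹ = m²·s⁻²
  (3) [kg·m⁻¹·s⁻²] / [kg·m⁻³] = m²·s⁻²
  (4) [m] · [m·s⁻²] = m²·s⁻²
  (5) m²·s⁻¹
All reduce to m²·s⁻² except (5), which is m²·s⁻¹.

(5)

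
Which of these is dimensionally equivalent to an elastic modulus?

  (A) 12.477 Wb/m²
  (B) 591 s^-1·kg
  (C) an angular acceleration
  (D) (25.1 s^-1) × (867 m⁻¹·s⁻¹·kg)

(D)

Reference: [elastic modulus] = kg·m⁻¹·s⁻².
Each option:
  (A) Wb·m⁻² = V·s·m⁻² = kg·s⁻²·A⁻¹
  (B) kg·s⁻¹
  (C) [angular acceleration] = s⁻²
  (D) [s⁻¹] · [kg·m⁻¹·s⁻¹] = kg·m⁻¹·s⁻²  ← same
Only (D) matches kg·m⁻¹·s⁻².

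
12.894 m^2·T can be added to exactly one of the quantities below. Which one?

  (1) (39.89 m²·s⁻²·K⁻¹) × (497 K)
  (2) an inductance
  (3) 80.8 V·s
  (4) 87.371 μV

Reference: T·m² = Wb·m⁻²·m² = kg·m²·s⁻²·A⁻¹.
Each option:
  (1) [m²·s⁻²·K⁻¹] · [K] = m²·s⁻²
  (2) [inductance] = kg·m²·s⁻²·A⁻²
  (3) V·s = J·C⁻¹·s = kg·m²·s⁻²·A⁻¹  ← same
  (4) V = J·C⁻¹ = kg·m²·s⁻³·A⁻¹
Only (3) matches kg·m²·s⁻²·A⁻¹.

(3)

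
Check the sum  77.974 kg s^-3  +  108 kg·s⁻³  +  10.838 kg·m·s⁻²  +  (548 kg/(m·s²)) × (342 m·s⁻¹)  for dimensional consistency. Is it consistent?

Dimensions:
  77.974 kg s^-3:  kg·s⁻³
  108 kg·s⁻³:  kg·s⁻³
  10.838 kg·m·s⁻²:  kg·m·s⁻²
  (548 kg/(m·s²)) × (342 m·s⁻¹):  [kg·m⁻¹·s⁻²] · [m·s⁻¹] = kg·s⁻³
The terms do not share a single dimension (kg·m·s⁻² vs kg·s⁻³).

No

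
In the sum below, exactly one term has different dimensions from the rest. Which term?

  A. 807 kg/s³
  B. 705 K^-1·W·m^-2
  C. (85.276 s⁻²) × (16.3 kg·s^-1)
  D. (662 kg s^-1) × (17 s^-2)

B.

Work out the base dimensions of each:
  A. kg·s⁻³
  B. W·m⁻²·K⁻¹ = J·s⁻¹·m⁻²·K⁻¹ = kg·s⁻³·K⁻¹
  C. [s⁻²] · [kg·s⁻¹] = kg·s⁻³
  D. [kg·s⁻¹] · [s⁻²] = kg·s⁻³
All reduce to kg·s⁻³ except B., which is kg·s⁻³·K⁻¹.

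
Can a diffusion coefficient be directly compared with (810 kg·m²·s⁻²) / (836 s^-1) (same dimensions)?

No

Expand each in SI base units:
  a diffusion coefficient:  [diffusion coefficient] = m²·s⁻¹
  (810 kg·m²·s⁻²) / (836 s^-1):  [kg·m²·s⁻²] / [s⁻¹] = kg·m²·s⁻¹
m²·s⁻¹ ≠ kg·m²·s⁻¹, so they cannot be added.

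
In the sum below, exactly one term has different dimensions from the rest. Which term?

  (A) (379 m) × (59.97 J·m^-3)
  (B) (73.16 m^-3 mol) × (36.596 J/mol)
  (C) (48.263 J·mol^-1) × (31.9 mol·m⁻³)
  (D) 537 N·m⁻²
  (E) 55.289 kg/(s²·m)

(A)

In SI base units:
  (A) [m] · [kg·m⁻¹·s⁻²] = kg·s⁻²
  (B) [m⁻³·mol] · [kg·m²·s⁻²·mol⁻¹] = kg·m⁻¹·s⁻²
  (C) [kg·m²·s⁻²·mol⁻¹] · [m⁻³·mol] = kg·m⁻¹·s⁻²
  (D) N·m⁻² = kg·m·s⁻²·m⁻² = kg·m⁻¹·s⁻²
  (E) kg·m⁻¹·s⁻²
All reduce to kg·m⁻¹·s⁻² except (A), which is kg·s⁻².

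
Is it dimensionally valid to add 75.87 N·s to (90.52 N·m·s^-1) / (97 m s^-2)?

Yes

Expand each in SI base units:
  75.87 N·s:  N·s = kg·m·s⁻²·s = kg·m·s⁻¹
  (90.52 N·m·s^-1) / (97 m s^-2):  [kg·m²·s⁻³] / [m·s⁻²] = kg·m·s⁻¹
Both are kg·m·s⁻¹, so they have the same dimensions and can be added.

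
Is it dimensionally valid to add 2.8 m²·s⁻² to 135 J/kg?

In SI base units:
  2.8 m²·s⁻²:  m²·s⁻²
  135 J/kg:  J·kg⁻¹ = N·m·kg⁻¹ = m²·s⁻²
Both are m²·s⁻², so they have the same dimensions and can be added.

Yes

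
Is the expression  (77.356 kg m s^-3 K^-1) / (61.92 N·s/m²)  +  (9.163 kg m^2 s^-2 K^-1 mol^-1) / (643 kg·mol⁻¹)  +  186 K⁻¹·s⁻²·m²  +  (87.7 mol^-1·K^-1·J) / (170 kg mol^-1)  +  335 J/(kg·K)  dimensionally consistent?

Yes

Dimensions:
  (77.356 kg m s^-3 K^-1) / (61.92 N·s/m²):  [kg·m·s⁻³·K⁻¹] / [kg·m⁻¹·s⁻¹] = m²·s⁻²·K⁻¹
  (9.163 kg m^2 s^-2 K^-1 mol^-1) / (643 kg·mol⁻¹):  [kg·m²·s⁻²·K⁻¹·mol⁻¹] / [kg·mol⁻¹] = m²·s⁻²·K⁻¹
  186 K⁻¹·s⁻²·m²:  m²·s⁻²·K⁻¹
  (87.7 mol^-1·K^-1·J) / (170 kg mol^-1):  [kg·m²·s⁻²·K⁻¹·mol⁻¹] / [kg·mol⁻¹] = m²·s⁻²·K⁻¹
  335 J/(kg·K):  J·kg⁻¹·K⁻¹ = N·m·kg⁻¹·K⁻¹ = m²·s⁻²·K⁻¹
Every term reduces to m²·s⁻²·K⁻¹.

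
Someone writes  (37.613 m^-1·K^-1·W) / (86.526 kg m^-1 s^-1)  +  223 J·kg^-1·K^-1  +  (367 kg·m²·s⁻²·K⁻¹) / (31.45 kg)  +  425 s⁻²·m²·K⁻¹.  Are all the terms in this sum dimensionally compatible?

Reduce each to base SI dimensions:
  (37.613 m^-1·K^-1·W) / (86.526 kg m^-1 s^-1):  [kg·m·s⁻³·K⁻¹] / [kg·m⁻¹·s⁻¹] = m²·s⁻²·K⁻¹
  223 J·kg^-1·K^-1:  J·kg⁻¹·K⁻¹ = N·m·kg⁻¹·K⁻¹ = m²·s⁻²·K⁻¹
  (367 kg·m²·s⁻²·K⁻¹) / (31.45 kg):  [kg·m²·s⁻²·K⁻¹] / [kg] = m²·s⁻²·K⁻¹
  425 s⁻²·m²·K⁻¹:  m²·s⁻²·K⁻¹
Every term reduces to m²·s⁻²·K⁻¹.

Yes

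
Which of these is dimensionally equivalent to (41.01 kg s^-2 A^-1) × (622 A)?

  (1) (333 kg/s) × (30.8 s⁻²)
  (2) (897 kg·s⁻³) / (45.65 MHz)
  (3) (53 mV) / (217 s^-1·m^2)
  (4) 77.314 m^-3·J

(2)

Reference: [kg·s⁻²·A⁻¹] · [A] = kg·s⁻².
Each option:
  (1) [kg·s⁻¹] · [s⁻²] = kg·s⁻³
  (2) [kg·s⁻³] / [s⁻¹] = kg·s⁻²  ← same
  (3) [kg·m²·s⁻³·A⁻¹] / [m²·s⁻¹] = kg·s⁻²·A⁻¹
  (4) J·m⁻³ = N·m·m⁻³ = kg·m⁻¹·s⁻²
Only (2) matches kg·s⁻².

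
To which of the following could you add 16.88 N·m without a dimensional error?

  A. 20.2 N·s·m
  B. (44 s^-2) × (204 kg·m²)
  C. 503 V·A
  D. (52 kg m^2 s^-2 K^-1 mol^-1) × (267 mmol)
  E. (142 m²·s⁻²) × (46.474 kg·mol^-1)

B.

Reference: N·m = kg·m·s⁻²·m = kg·m²·s⁻².
Each option:
  A. N·m·s = kg·m·s⁻²·m·s = kg·m²·s⁻¹
  B. [s⁻²] · [kg·m²] = kg·m²·s⁻²  ← same
  C. V·A = J·C⁻¹·A = kg·m²·s⁻³
  D. [kg·m²·s⁻²·K⁻¹·mol⁻¹] · [mol] = kg·m²·s⁻²·K⁻¹
  E. [m²·s⁻²] · [kg·mol⁻¹] = kg·m²·s⁻²·mol⁻¹
Only B. matches kg·m²·s⁻².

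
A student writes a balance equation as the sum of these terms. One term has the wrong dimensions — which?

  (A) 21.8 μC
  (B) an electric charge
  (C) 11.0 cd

(C)

In SI base units:
  (A) C = s·A
  (B) [electric charge] = s·A
  (C) cd
All reduce to s·A except (C), which is cd.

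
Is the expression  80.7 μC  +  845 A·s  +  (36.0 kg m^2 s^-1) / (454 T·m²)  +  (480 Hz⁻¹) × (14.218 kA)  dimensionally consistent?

Yes

Dimensions:
  80.7 μC:  C = s·A
  845 A·s:  A·s = s·A
  (36.0 kg m^2 s^-1) / (454 T·m²):  [kg·m²·s⁻¹] / [kg·m²·s⁻²·A⁻¹] = s·A
  (480 Hz⁻¹) × (14.218 kA):  [s] · [A] = s·A
Every term reduces to s·A.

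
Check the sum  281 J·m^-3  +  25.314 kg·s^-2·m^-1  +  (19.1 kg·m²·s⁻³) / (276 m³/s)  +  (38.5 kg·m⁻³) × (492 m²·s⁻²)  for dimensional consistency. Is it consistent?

Dimensions:
  281 J·m^-3:  J·m⁻³ = N·m·m⁻³ = kg·m⁻¹·s⁻²
  25.314 kg·s^-2·m^-1:  kg·m⁻¹·s⁻²
  (19.1 kg·m²·s⁻³) / (276 m³/s):  [kg·m²·s⁻³] / [m³·s⁻¹] = kg·m⁻¹·s⁻²
  (38.5 kg·m⁻³) × (492 m²·s⁻²):  [kg·m⁻³] · [m²·s⁻²] = kg·m⁻¹·s⁻²
Every term reduces to kg·m⁻¹·s⁻².

Yes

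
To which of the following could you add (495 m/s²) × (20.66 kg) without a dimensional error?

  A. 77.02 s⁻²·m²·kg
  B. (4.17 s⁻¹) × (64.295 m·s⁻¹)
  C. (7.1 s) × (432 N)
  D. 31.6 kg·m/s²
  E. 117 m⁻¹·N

Reference: [m·s⁻²] · [kg] = kg·m·s⁻².
Each option:
  A. kg·m²·s⁻²
  B. [s⁻¹] · [m·s⁻¹] = m·s⁻²
  C. [s] · [kg·m·s⁻²] = kg·m·s⁻¹
  D. kg·m·s⁻²  ← same
  E. N·m⁻¹ = kg·m·s⁻²·m⁻¹ = kg·s⁻²
Only D. matches kg·m·s⁻².

D.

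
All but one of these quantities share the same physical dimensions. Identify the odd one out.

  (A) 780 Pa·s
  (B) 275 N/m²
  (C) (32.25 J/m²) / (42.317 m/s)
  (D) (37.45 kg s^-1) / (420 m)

Work out the base dimensions of each:
  (A) Pa·s = N·m⁻²·s = kg·m⁻¹·s⁻¹
  (B) N·m⁻² = kg·m·s⁻²·m⁻² = kg·m⁻¹·s⁻²
  (C) [kg·s⁻²] / [m·s⁻¹] = kg·m⁻¹·s⁻¹
  (D) [kg·s⁻¹] / [m] = kg·m⁻¹·s⁻¹
All reduce to kg·m⁻¹·s⁻¹ except (B), which is kg·m⁻¹·s⁻².

(B)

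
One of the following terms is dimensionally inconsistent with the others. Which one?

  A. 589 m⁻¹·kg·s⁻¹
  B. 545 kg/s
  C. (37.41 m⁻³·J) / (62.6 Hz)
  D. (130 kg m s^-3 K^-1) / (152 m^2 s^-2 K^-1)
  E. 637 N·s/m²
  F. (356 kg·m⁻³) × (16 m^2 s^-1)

B.

In SI base units:
  A. kg·m⁻¹·s⁻¹
  B. kg·s⁻¹
  C. [kg·m⁻¹·s⁻²] / [s⁻¹] = kg·m⁻¹·s⁻¹
  D. [kg·m·s⁻³·K⁻¹] / [m²·s⁻²·K⁻¹] = kg·m⁻¹·s⁻¹
  E. N·s·m⁻² = kg·m·s⁻²·s·m⁻² = kg·m⁻¹·s⁻¹
  F. [kg·m⁻³] · [m²·s⁻¹] = kg·m⁻¹·s⁻¹
All reduce to kg·m⁻¹·s⁻¹ except B., which is kg·s⁻¹.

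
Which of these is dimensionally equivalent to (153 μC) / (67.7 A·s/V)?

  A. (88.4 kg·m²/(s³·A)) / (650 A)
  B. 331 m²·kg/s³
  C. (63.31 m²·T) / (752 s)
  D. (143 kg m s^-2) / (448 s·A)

C.

Reference: [s·A] / [kg⁻¹·m⁻²·s⁴·A²] = kg·m²·s⁻³·A⁻¹.
Each option:
  A. [kg·m²·s⁻³·A⁻¹] / [A] = kg·m²·s⁻³·A⁻²
  B. kg·m²·s⁻³
  C. [kg·m²·s⁻²·A⁻¹] / [s] = kg·m²·s⁻³·A⁻¹  ← same
  D. [kg·m·s⁻²] / [s·A] = kg·m·s⁻³·A⁻¹
Only C. matches kg·m²·s⁻³·A⁻¹.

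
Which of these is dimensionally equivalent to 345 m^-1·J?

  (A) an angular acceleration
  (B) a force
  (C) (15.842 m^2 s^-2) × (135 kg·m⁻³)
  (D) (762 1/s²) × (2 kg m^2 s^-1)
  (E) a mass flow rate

Reference: J·m⁻¹ = N·m·m⁻¹ = kg·m·s⁻².
Each option:
  (A) [angular acceleration] = s⁻²
  (B) [force] = kg·m·s⁻²  ← same
  (C) [m²·s⁻²] · [kg·m⁻³] = kg·m⁻¹·s⁻²
  (D) [s⁻²] · [kg·m²·s⁻¹] = kg·m²·s⁻³
  (E) [mass flow rate] = kg·s⁻¹
Only (B) matches kg·m·s⁻².

(B)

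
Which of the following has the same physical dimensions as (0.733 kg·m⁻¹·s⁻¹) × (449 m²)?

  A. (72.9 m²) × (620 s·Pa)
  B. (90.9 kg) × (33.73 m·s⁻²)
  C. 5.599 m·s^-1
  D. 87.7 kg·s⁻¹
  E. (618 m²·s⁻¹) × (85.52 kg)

Reference: [kg·m⁻¹·s⁻¹] · [m²] = kg·m·s⁻¹.
Each option:
  A. [m²] · [kg·m⁻¹·s⁻¹] = kg·m·s⁻¹  ← same
  B. [kg] · [m·s⁻²] = kg·m·s⁻²
  C. m·s⁻¹
  D. kg·s⁻¹
  E. [m²·s⁻¹] · [kg] = kg·m²·s⁻¹
Only A. matches kg·m·s⁻¹.

A.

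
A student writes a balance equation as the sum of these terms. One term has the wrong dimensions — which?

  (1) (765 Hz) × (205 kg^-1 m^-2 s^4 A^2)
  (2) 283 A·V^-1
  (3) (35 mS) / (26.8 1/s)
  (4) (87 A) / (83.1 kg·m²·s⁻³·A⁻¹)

(3)

Work out the base dimensions of each:
  (1) [s⁻¹] · [kg⁻¹·m⁻²·s⁴·A²] = kg⁻¹·m⁻²·s³·A²
  (2) A·V⁻¹ = A·(J·C⁻¹)⁻¹ = kg⁻¹·m⁻²·s³·A²
  (3) [kg⁻¹·m⁻²·s³·A²] / [s⁻¹] = kg⁻¹·m⁻²·s⁴·A²
  (4) [A] / [kg·m²·s⁻³·A⁻¹] = kg⁻¹·m⁻²·s³·A²
All reduce to kg⁻¹·m⁻²·s³·A² except (3), which is kg⁻¹·m⁻²·s⁴·A².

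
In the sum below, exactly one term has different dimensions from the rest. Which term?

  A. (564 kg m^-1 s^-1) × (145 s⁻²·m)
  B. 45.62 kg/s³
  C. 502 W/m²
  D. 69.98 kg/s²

Reduce each to base SI dimensions:
  A. [kg·m⁻¹·s⁻¹] · [m·s⁻²] = kg·s⁻³
  B. kg·s⁻³
  C. W·m⁻² = J·s⁻¹·m⁻² = kg·s⁻³
  D. kg·s⁻²
All reduce to kg·s⁻³ except D., which is kg·s⁻².

D.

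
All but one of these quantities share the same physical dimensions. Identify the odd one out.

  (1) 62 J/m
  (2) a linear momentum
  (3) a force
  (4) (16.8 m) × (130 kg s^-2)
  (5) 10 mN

Work out the base dimensions of each:
  (1) J·m⁻¹ = N·m·m⁻¹ = kg·m·s⁻²
  (2) [linear momentum] = kg·m·s⁻¹
  (3) [force] = kg·m·s⁻²
  (4) [m] · [kg·s⁻²] = kg·m·s⁻²
  (5) N = kg·m·s⁻²
All reduce to kg·m·s⁻² except (2), which is kg·m·s⁻¹.

(2)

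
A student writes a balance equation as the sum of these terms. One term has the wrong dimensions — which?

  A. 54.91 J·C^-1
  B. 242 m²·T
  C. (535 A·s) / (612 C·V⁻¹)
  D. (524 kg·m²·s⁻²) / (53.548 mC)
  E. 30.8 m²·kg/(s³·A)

In SI base units:
  A. J·C⁻¹ = N·m·(s·A)⁻¹ = kg·m²·s⁻³·A⁻¹
  B. T·m² = Wb·m⁻²·m² = kg·m²·s⁻²·A⁻¹
  C. [s·A] / [kg⁻¹·m⁻²·s⁴·A²] = kg·m²·s⁻³·A⁻¹
  D. [kg·m²·s⁻²] / [s·A] = kg·m²·s⁻³·A⁻¹
  E. kg·m²·s⁻³·A⁻¹
All reduce to kg·m²·s⁻³·A⁻¹ except B., which is kg·m²·s⁻²·A⁻¹.

B.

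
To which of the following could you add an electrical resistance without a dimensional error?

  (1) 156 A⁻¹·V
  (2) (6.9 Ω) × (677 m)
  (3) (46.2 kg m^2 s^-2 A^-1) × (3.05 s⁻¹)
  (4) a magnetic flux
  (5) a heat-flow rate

(1)

Reference: [electrical resistance] = kg·m²·s⁻³·A⁻².
Each option:
  (1) V·A⁻¹ = J·C⁻¹·A⁻¹ = kg·m²·s⁻³·A⁻²  ← same
  (2) [kg·m²·s⁻³·A⁻²] · [m] = kg·m³·s⁻³·A⁻²
  (3) [kg·m²·s⁻²·A⁻¹] · [s⁻¹] = kg·m²·s⁻³·A⁻¹
  (4) [magnetic flux] = kg·m²·s⁻²·A⁻¹
  (5) [heat-flow rate] = kg·m²·s⁻³
Only (1) matches kg·m²·s⁻³·A⁻².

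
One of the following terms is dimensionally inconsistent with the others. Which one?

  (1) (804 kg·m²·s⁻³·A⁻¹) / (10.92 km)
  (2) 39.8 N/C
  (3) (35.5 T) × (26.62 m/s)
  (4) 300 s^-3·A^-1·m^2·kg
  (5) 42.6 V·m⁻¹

In SI base units:
  (1) [kg·m²·s⁻³·A⁻¹] / [m] = kg·m·s⁻³·A⁻¹
  (2) N·C⁻¹ = kg·m·s⁻²·(s·A)⁻¹ = kg·m·s⁻³·A⁻¹
  (3) [kg·s⁻²·A⁻¹] · [m·s⁻¹] = kg·m·s⁻³·A⁻¹
  (4) kg·m²·s⁻³·A⁻¹
  (5) V·m⁻¹ = J·C⁻¹·m⁻¹ = kg·m·s⁻³·A⁻¹
All reduce to kg·m·s⁻³·A⁻¹ except (4), which is kg·m²·s⁻³·A⁻¹.

(4)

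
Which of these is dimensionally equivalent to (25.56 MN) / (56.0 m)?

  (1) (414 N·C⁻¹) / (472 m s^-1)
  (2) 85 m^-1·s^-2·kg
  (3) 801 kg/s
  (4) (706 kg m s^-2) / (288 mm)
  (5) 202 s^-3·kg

Reference: [kg·m·s⁻²] / [m] = kg·s⁻².
Each option:
  (1) [kg·m·s⁻³·A⁻¹] / [m·s⁻¹] = kg·s⁻²·A⁻¹
  (2) kg·m⁻¹·s⁻²
  (3) kg·s⁻¹
  (4) [kg·m·s⁻²] / [m] = kg·s⁻²  ← same
  (5) kg·s⁻³
Only (4) matches kg·s⁻².

(4)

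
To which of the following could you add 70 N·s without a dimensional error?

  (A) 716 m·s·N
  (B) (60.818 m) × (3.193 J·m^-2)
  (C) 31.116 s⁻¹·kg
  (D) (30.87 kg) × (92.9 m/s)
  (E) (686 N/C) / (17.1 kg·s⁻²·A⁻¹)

Reference: N·s = kg·m·s⁻²·s = kg·m·s⁻¹.
Each option:
  (A) N·m·s = kg·m·s⁻²·m·s = kg·m²·s⁻¹
  (B) [m] · [kg·s⁻²] = kg·m·s⁻²
  (C) kg·s⁻¹
  (D) [kg] · [m·s⁻¹] = kg·m·s⁻¹  ← same
  (E) [kg·m·s⁻³·A⁻¹] / [kg·s⁻²·A⁻¹] = m·s⁻¹
Only (D) matches kg·m·s⁻¹.

(D)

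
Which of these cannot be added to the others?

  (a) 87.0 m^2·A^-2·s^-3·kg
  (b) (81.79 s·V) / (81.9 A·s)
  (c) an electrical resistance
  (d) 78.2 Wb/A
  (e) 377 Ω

Work out the base dimensions of each:
  (a) kg·m²·s⁻³·A⁻²
  (b) [kg·m²·s⁻²·A⁻¹] / [s·A] = kg·m²·s⁻³·A⁻²
  (c) [electrical resistance] = kg·m²·s⁻³·A⁻²
  (d) Wb·A⁻¹ = V·s·A⁻¹ = kg·m²·s⁻²·A⁻²
  (e) Ω = V·A⁻¹ = kg·m²·s⁻³·A⁻²
All reduce to kg·m²·s⁻³·A⁻² except (d), which is kg·m²·s⁻²·A⁻².

(d)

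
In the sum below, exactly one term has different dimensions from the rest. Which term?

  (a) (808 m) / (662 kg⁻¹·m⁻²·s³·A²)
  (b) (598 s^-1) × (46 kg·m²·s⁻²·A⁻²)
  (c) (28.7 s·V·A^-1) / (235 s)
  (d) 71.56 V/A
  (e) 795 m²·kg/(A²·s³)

Dimensions:
  (a) [m] / [kg⁻¹·m⁻²·s³·A²] = kg·m³·s⁻³·A⁻²
  (b) [s⁻¹] · [kg·m²·s⁻²·A⁻²] = kg·m²·s⁻³·A⁻²
  (c) [kg·m²·s⁻²·A⁻²] / [s] = kg·m²·s⁻³·A⁻²
  (d) V·A⁻¹ = J·C⁻¹·A⁻¹ = kg·m²·s⁻³·A⁻²
  (e) kg·m²·s⁻³·A⁻²
All reduce to kg·m²·s⁻³·A⁻² except (a), which is kg·m³·s⁻³·A⁻².

(a)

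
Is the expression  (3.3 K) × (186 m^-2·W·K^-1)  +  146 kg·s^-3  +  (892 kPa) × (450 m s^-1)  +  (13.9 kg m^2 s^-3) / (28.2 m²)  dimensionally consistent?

Yes

Work out the base dimensions of each:
  (3.3 K) × (186 m^-2·W·K^-1):  [K] · [kg·s⁻³·K⁻¹] = kg·s⁻³
  146 kg·s^-3:  kg·s⁻³
  (892 kPa) × (450 m s^-1):  [kg·m⁻¹·s⁻²] · [m·s⁻¹] = kg·s⁻³
  (13.9 kg m^2 s^-3) / (28.2 m²):  [kg·m²·s⁻³] / [m²] = kg·s⁻³
Every term reduces to kg·s⁻³.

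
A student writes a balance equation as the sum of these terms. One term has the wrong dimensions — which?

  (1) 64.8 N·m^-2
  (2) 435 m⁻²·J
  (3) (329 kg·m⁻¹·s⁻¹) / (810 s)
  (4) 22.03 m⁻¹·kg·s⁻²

(2)

Dimensions:
  (1) N·m⁻² = kg·m·s⁻²·m⁻² = kg·m⁻¹·s⁻²
  (2) J·m⁻² = N·m·m⁻² = kg·s⁻²
  (3) [kg·m⁻¹·s⁻¹] / [s] = kg·m⁻¹·s⁻²
  (4) kg·m⁻¹·s⁻²
All reduce to kg·m⁻¹·s⁻² except (2), which is kg·s⁻².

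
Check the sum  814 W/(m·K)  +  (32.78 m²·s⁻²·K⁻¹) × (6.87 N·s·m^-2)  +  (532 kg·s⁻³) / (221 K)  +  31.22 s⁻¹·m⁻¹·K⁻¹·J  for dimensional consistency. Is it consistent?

Reduce each to base SI dimensions:
  814 W/(m·K):  W·m⁻¹·K⁻¹ = J·s⁻¹·m⁻¹·K⁻¹ = kg·m·s⁻³·K⁻¹
  (32.78 m²·s⁻²·K⁻¹) × (6.87 N·s·m^-2):  [m²·s⁻²·K⁻¹] · [kg·m⁻¹·s⁻¹] = kg·m·s⁻³·K⁻¹
  (532 kg·s⁻³) / (221 K):  [kg·s⁻³] / [K] = kg·s⁻³·K⁻¹
  31.22 s⁻¹·m⁻¹·K⁻¹·J:  J·s⁻¹·m⁻¹·K⁻¹ = N·m·s⁻¹·m⁻¹·K⁻¹ = kg·m·s⁻³·K⁻¹
The terms do not share a single dimension (kg·m·s⁻³·K⁻¹ vs kg·s⁻³·K⁻¹).

No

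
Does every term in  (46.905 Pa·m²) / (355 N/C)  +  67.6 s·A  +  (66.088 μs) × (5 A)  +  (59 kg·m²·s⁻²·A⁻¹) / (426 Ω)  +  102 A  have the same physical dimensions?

No

Expand each in SI base units:
  (46.905 Pa·m²) / (355 N/C):  [kg·m·s⁻²] / [kg·m·s⁻³·A⁻¹] = s·A
  67.6 s·A:  A·s = s·A
  (66.088 μs) × (5 A):  [s] · [A] = s·A
  (59 kg·m²·s⁻²·A⁻¹) / (426 Ω):  [kg·m²·s⁻²·A⁻¹] / [kg·m²·s⁻³·A⁻²] = s·A
  102 A:  A
The terms do not share a single dimension (A vs s·A).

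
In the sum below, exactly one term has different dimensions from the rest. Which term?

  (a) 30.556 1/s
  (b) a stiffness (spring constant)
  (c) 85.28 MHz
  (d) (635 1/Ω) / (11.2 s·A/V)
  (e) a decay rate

Expand each in SI base units:
  (a) s⁻¹
  (b) [stiffness (spring constant)] = kg·s⁻²
  (c) Hz = s⁻¹
  (d) [kg⁻¹·m⁻²·s³·A²] / [kg⁻¹·m⁻²·s⁴·A²] = s⁻¹
  (e) [decay rate] = s⁻¹
All reduce to s⁻¹ except (b), which is kg·s⁻².

(b)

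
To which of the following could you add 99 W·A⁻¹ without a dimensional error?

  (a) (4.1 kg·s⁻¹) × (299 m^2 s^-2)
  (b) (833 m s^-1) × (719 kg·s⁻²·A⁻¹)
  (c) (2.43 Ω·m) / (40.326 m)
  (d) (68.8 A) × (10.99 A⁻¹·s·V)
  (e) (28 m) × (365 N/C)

(e)

Reference: W·A⁻¹ = J·s⁻¹·A⁻¹ = kg·m²·s⁻³·A⁻¹.
Each option:
  (a) [kg·s⁻¹] · [m²·s⁻²] = kg·m²·s⁻³
  (b) [m·s⁻¹] · [kg·s⁻²·A⁻¹] = kg·m·s⁻³·A⁻¹
  (c) [kg·m³·s⁻³·A⁻²] / [m] = kg·m²·s⁻³·A⁻²
  (d) [A] · [kg·m²·s⁻²·A⁻²] = kg·m²·s⁻²·A⁻¹
  (e) [m] · [kg·m·s⁻³·A⁻¹] = kg·m²·s⁻³·A⁻¹  ← same
Only (e) matches kg·m²·s⁻³·A⁻¹.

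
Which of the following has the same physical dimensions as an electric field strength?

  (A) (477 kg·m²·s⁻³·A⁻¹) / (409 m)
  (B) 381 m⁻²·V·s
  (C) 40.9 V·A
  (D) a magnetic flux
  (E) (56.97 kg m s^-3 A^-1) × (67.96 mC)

(A)

Reference: [electric field strength] = kg·m·s⁻³·A⁻¹.
Each option:
  (A) [kg·m²·s⁻³·A⁻¹] / [m] = kg·m·s⁻³·A⁻¹  ← same
  (B) V·s·m⁻² = J·C⁻¹·s·m⁻² = kg·s⁻²·A⁻¹
  (C) V·A = J·C⁻¹·A = kg·m²·s⁻³
  (D) [magnetic flux] = kg·m²·s⁻²·A⁻¹
  (E) [kg·m·s⁻³·A⁻¹] · [s·A] = kg·m·s⁻²
Only (A) matches kg·m·s⁻³·A⁻¹.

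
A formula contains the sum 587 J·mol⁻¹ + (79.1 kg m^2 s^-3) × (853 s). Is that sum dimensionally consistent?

No

In SI base units:
  587 J·mol⁻¹:  J·mol⁻¹ = N·m·mol⁻¹ = kg·m²·s⁻²·mol⁻¹
  (79.1 kg m^2 s^-3) × (853 s):  [kg·m²·s⁻³] · [s] = kg·m²·s⁻²
kg·m²·s⁻²·mol⁻¹ ≠ kg·m²·s⁻², so they cannot be added.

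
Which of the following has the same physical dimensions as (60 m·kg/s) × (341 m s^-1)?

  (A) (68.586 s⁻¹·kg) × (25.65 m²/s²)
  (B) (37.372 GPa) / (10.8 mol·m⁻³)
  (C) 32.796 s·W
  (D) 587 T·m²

(C)

Reference: [kg·m·s⁻¹] · [m·s⁻¹] = kg·m²·s⁻².
Each option:
  (A) [kg·s⁻¹] · [m²·s⁻²] = kg·m²·s⁻³
  (B) [kg·m⁻¹·s⁻²] / [m⁻³·mol] = kg·m²·s⁻²·mol⁻¹
  (C) W·s = J·s⁻¹·s = kg·m²·s⁻²  ← same
  (D) T·m² = Wb·m⁻²·m² = kg·m²·s⁻²·A⁻¹
Only (C) matches kg·m²·s⁻².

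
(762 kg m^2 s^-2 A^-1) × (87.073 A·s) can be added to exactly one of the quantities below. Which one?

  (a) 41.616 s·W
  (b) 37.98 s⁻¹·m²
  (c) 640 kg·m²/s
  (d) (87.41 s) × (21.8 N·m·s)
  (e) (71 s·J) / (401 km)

Reference: [kg·m²·s⁻²·A⁻¹] · [s·A] = kg·m²·s⁻¹.
Each option:
  (a) W·s = J·s⁻¹·s = kg·m²·s⁻²
  (b) m²·s⁻¹
  (c) kg·m²·s⁻¹  ← same
  (d) [s] · [kg·m²·s⁻¹] = kg·m²
  (e) [kg·m²·s⁻¹] / [m] = kg·m·s⁻¹
Only (c) matches kg·m²·s⁻¹.

(c)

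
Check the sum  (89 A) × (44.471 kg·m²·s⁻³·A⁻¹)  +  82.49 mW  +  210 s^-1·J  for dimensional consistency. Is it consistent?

Yes

Work out the base dimensions of each:
  (89 A) × (44.471 kg·m²·s⁻³·A⁻¹):  [A] · [kg·m²·s⁻³·A⁻¹] = kg·m²·s⁻³
  82.49 mW:  W = J·s⁻¹ = kg·m²·s⁻³
  210 s^-1·J:  J·s⁻¹ = N·m·s⁻¹ = kg·m²·s⁻³
Every term reduces to kg·m²·s⁻³.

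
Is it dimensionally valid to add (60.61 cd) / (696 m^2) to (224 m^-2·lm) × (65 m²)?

No

Work out the base dimensions of each:
  (60.61 cd) / (696 m^2):  [cd] / [m²] = m⁻²·cd
  (224 m^-2·lm) × (65 m²):  [m⁻²·cd] · [m²] = cd
m⁻²·cd ≠ cd, so they cannot be added.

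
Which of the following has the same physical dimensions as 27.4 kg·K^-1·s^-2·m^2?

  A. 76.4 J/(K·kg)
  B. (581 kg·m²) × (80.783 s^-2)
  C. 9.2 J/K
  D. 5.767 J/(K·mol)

Reference: kg·m²·s⁻²·K⁻¹.
Each option:
  A. J·kg⁻¹·K⁻¹ = N·m·kg⁻¹·K⁻¹ = m²·s⁻²·K⁻¹
  B. [kg·m²] · [s⁻²] = kg·m²·s⁻²
  C. J·K⁻¹ = N·m·K⁻¹ = kg·m²·s⁻²·K⁻¹  ← same
  D. J·mol⁻¹·K⁻¹ = N·m·mol⁻¹·K⁻¹ = kg·m²·s⁻²·K⁻¹·mol⁻¹
Only C. matches kg·m²·s⁻²·K⁻¹.

C.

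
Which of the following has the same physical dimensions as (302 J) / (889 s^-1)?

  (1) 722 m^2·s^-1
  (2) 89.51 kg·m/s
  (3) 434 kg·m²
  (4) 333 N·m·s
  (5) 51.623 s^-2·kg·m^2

Reference: [kg·m²·s⁻²] / [s⁻¹] = kg·m²·s⁻¹.
Each option:
  (1) m²·s⁻¹
  (2) kg·m·s⁻¹
  (3) kg·m²
  (4) N·m·s = kg·m·s⁻²·m·s = kg·m²·s⁻¹  ← same
  (5) kg·m²·s⁻²
Only (4) matches kg·m²·s⁻¹.

(4)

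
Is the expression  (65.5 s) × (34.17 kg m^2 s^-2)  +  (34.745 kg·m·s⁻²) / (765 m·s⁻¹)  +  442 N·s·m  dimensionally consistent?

Reduce each to base SI dimensions:
  (65.5 s) × (34.17 kg m^2 s^-2):  [s] · [kg·m²·s⁻²] = kg·m²·s⁻¹
  (34.745 kg·m·s⁻²) / (765 m·s⁻¹):  [kg·m·s⁻²] / [m·s⁻¹] = kg·s⁻¹
  442 N·s·m:  N·m·s = kg·m·s⁻²·m·s = kg·m²·s⁻¹
The terms do not share a single dimension (kg·m²·s⁻¹ vs kg·s⁻¹).

No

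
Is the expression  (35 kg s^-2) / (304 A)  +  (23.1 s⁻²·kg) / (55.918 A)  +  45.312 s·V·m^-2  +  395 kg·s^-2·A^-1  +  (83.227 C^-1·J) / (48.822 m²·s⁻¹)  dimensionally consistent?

Yes

Dimensions:
  (35 kg s^-2) / (304 A):  [kg·s⁻²] / [A] = kg·s⁻²·A⁻¹
  (23.1 s⁻²·kg) / (55.918 A):  [kg·s⁻²] / [A] = kg·s⁻²·A⁻¹
  45.312 s·V·m^-2:  V·s·m⁻² = J·C⁻¹·s·m⁻² = kg·s⁻²·A⁻¹
  395 kg·s^-2·A^-1:  kg·s⁻²·A⁻¹
  (83.227 C^-1·J) / (48.822 m²·s⁻¹):  [kg·m²·s⁻³·A⁻¹] / [m²·s⁻¹] = kg·s⁻²·A⁻¹
Every term reduces to kg·s⁻²·A⁻¹.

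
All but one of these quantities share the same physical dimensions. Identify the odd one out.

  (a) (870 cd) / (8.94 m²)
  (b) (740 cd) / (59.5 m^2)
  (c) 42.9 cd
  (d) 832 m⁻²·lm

(c)

Reduce each to base SI dimensions:
  (a) [cd] / [m²] = m⁻²·cd
  (b) [cd] / [m²] = m⁻²·cd
  (c) cd
  (d) lm·m⁻² = cd·m⁻² = m⁻²·cd
All reduce to m⁻²·cd except (c), which is cd.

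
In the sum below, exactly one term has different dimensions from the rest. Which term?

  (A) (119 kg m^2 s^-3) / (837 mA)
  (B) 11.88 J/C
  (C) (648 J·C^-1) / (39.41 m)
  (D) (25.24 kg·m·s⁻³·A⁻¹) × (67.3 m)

(C)

In SI base units:
  (A) [kg·m²·s⁻³] / [A] = kg·m²·s⁻³·A⁻¹
  (B) J·C⁻¹ = N·m·(s·A)⁻¹ = kg·m²·s⁻³·A⁻¹
  (C) [kg·m²·s⁻³·A⁻¹] / [m] = kg·m·s⁻³·A⁻¹
  (D) [kg·m·s⁻³·A⁻¹] · [m] = kg·m²·s⁻³·A⁻¹
All reduce to kg·m²·s⁻³·A⁻¹ except (C), which is kg·m·s⁻³·A⁻¹.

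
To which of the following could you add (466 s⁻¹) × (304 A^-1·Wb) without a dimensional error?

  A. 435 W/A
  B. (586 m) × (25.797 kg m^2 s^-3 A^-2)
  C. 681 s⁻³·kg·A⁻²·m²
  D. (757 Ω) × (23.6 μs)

Reference: [s⁻¹] · [kg·m²·s⁻²·A⁻²] = kg·m²·s⁻³·A⁻².
Each option:
  A. W·A⁻¹ = J·s⁻¹·A⁻¹ = kg·m²·s⁻³·A⁻¹
  B. [m] · [kg·m²·s⁻³·A⁻²] = kg·m³·s⁻³·A⁻²
  C. kg·m²·s⁻³·A⁻²  ← same
  D. [kg·m²·s⁻³·A⁻²] · [s] = kg·m²·s⁻²·A⁻²
Only C. matches kg·m²·s⁻³·A⁻².

C.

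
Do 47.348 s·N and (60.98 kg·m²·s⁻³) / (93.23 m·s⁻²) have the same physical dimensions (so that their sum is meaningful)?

Yes

In SI base units:
  47.348 s·N:  N·s = kg·m·s⁻²·s = kg·m·s⁻¹
  (60.98 kg·m²·s⁻³) / (93.23 m·s⁻²):  [kg·m²·s⁻³] / [m·s⁻²] = kg·m·s⁻¹
Both are kg·m·s⁻¹, so they have the same dimensions and can be added.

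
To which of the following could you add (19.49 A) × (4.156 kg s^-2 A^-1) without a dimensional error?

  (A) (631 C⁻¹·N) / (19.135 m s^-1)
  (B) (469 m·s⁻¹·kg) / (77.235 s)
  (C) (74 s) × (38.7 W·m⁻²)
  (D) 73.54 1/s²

Reference: [A] · [kg·s⁻²·A⁻¹] = kg·s⁻².
Each option:
  (A) [kg·m·s⁻³·A⁻¹] / [m·s⁻¹] = kg·s⁻²·A⁻¹
  (B) [kg·m·s⁻¹] / [s] = kg·m·s⁻²
  (C) [s] · [kg·s⁻³] = kg·s⁻²  ← same
  (D) s⁻²
Only (C) matches kg·s⁻².

(C)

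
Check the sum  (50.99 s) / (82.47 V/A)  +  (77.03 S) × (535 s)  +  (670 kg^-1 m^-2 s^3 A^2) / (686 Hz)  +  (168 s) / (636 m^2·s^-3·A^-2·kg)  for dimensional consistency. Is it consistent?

In SI base units:
  (50.99 s) / (82.47 V/A):  [s] / [kg·m²·s⁻³·A⁻²] = kg⁻¹·m⁻²·s⁴·A²
  (77.03 S) × (535 s):  [kg⁻¹·m⁻²·s³·A²] · [s] = kg⁻¹·m⁻²·s⁴·A²
  (670 kg^-1 m^-2 s^3 A^2) / (686 Hz):  [kg⁻¹·m⁻²·s³·A²] / [s⁻¹] = kg⁻¹·m⁻²·s⁴·A²
  (168 s) / (636 m^2·s^-3·A^-2·kg):  [s] / [kg·m²·s⁻³·A⁻²] = kg⁻¹·m⁻²·s⁴·A²
Every term reduces to kg⁻¹·m⁻²·s⁴·A².

Yes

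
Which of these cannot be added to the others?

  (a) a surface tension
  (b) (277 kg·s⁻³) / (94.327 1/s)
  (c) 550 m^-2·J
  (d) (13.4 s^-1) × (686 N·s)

(d)

Work out the base dimensions of each:
  (a) [surface tension] = kg·s⁻²
  (b) [kg·s⁻³] / [s⁻¹] = kg·s⁻²
  (c) J·m⁻² = N·m·m⁻² = kg·s⁻²
  (d) [s⁻¹] · [kg·m·s⁻¹] = kg·m·s⁻²
All reduce to kg·s⁻² except (d), which is kg·m·s⁻².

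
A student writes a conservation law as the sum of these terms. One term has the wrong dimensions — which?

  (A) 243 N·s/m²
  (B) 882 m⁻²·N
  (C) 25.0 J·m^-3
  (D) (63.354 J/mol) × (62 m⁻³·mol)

In SI base units:
  (A) N·s·m⁻² = kg·m·s⁻²·s·m⁻² = kg·m⁻¹·s⁻¹
  (B) N·m⁻² = kg·m·s⁻²·m⁻² = kg·m⁻¹·s⁻²
  (C) J·m⁻³ = N·m·m⁻³ = kg·m⁻¹·s⁻²
  (D) [kg·m²·s⁻²·mol⁻¹] · [m⁻³·mol] = kg·m⁻¹·s⁻²
All reduce to kg·m⁻¹·s⁻² except (A), which is kg·m⁻¹·s⁻¹.

(A)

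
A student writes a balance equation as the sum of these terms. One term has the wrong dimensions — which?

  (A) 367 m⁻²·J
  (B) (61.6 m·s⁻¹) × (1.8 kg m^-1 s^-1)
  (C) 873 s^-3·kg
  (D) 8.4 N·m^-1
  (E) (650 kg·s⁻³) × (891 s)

Reduce each to base SI dimensions:
  (A) J·m⁻² = N·m·m⁻² = kg·s⁻²
  (B) [m·s⁻¹] · [kg·m⁻¹·s⁻¹] = kg·s⁻²
  (C) kg·s⁻³
  (D) N·m⁻¹ = kg·m·s⁻²·m⁻¹ = kg·s⁻²
  (E) [kg·s⁻³] · [s] = kg·s⁻²
All reduce to kg·s⁻² except (C), which is kg·s⁻³.

(C)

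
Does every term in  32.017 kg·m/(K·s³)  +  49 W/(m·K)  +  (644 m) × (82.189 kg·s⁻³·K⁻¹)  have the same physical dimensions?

Dimensions:
  32.017 kg·m/(K·s³):  kg·m·s⁻³·K⁻¹
  49 W/(m·K):  W·m⁻¹·K⁻¹ = J·s⁻¹·m⁻¹·K⁻¹ = kg·m·s⁻³·K⁻¹
  (644 m) × (82.189 kg·s⁻³·K⁻¹):  [m] · [kg·s⁻³·K⁻¹] = kg·m·s⁻³·K⁻¹
Every term reduces to kg·m·s⁻³·K⁻¹.

Yes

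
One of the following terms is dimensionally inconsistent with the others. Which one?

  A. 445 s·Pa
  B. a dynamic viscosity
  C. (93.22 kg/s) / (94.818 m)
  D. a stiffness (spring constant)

D.

Dimensions:
  A. Pa·s = N·m⁻²·s = kg·m⁻¹·s⁻¹
  B. [dynamic viscosity] = kg·m⁻¹·s⁻¹
  C. [kg·s⁻¹] / [m] = kg·m⁻¹·s⁻¹
  D. [stiffness (spring constant)] = kg·s⁻²
All reduce to kg·m⁻¹·s⁻¹ except D., which is kg·s⁻².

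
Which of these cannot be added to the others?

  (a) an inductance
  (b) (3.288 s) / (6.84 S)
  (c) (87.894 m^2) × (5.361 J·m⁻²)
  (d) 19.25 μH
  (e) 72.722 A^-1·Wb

Reduce each to base SI dimensions:
  (a) [inductance] = kg·m²·s⁻²·A⁻²
  (b) [s] / [kg⁻¹·m⁻²·s³·A²] = kg·m²·s⁻²·A⁻²
  (c) [m²] · [kg·s⁻²] = kg·m²·s⁻²
  (d) H = V·s·A⁻¹ = kg·m²·s⁻²·A⁻²
  (e) Wb·A⁻¹ = V·s·A⁻¹ = kg·m²·s⁻²·A⁻²
All reduce to kg·m²·s⁻²·A⁻² except (c), which is kg·m²·s⁻².

(c)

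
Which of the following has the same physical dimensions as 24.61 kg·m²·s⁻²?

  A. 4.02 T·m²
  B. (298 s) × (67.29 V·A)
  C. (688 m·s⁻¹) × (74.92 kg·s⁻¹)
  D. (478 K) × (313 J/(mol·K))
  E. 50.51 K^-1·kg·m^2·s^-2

Reference: kg·m²·s⁻².
Each option:
  A. T·m² = Wb·m⁻²·m² = kg·m²·s⁻²·A⁻¹
  B. [s] · [kg·m²·s⁻³] = kg·m²·s⁻²  ← same
  C. [m·s⁻¹] · [kg·s⁻¹] = kg·m·s⁻²
  D. [K] · [kg·m²·s⁻²·K⁻¹·mol⁻¹] = kg·m²·s⁻²·mol⁻¹
  E. kg·m²·s⁻²·K⁻¹
Only B. matches kg·m²·s⁻².

B.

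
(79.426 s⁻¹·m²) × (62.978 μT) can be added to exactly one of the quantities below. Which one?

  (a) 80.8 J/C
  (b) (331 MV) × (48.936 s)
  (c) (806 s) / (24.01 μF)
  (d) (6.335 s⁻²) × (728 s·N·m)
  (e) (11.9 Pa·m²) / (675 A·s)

Reference: [m²·s⁻¹] · [kg·s⁻²·A⁻¹] = kg·m²·s⁻³·A⁻¹.
Each option:
  (a) J·C⁻¹ = N·m·(s·A)⁻¹ = kg·m²·s⁻³·A⁻¹  ← same
  (b) [kg·m²·s⁻³·A⁻¹] · [s] = kg·m²·s⁻²·A⁻¹
  (c) [s] / [kg⁻¹·m⁻²·s⁴·A²] = kg·m²·s⁻³·A⁻²
  (d) [s⁻²] · [kg·m²·s⁻¹] = kg·m²·s⁻³
  (e) [kg·m·s⁻²] / [s·A] = kg·m·s⁻³·A⁻¹
Only (a) matches kg·m²·s⁻³·A⁻¹.

(a)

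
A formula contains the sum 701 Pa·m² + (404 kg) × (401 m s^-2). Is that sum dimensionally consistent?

Yes

Dimensions:
  701 Pa·m²:  Pa·m² = N·m⁻²·m² = kg·m·s⁻²
  (404 kg) × (401 m s^-2):  [kg] · [m·s⁻²] = kg·m·s⁻²
Both are kg·m·s⁻², so they have the same dimensions and can be added.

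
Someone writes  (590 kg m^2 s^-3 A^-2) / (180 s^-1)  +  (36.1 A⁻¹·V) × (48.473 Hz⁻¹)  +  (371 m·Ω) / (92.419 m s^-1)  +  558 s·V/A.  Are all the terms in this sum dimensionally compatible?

Yes

Dimensions:
  (590 kg m^2 s^-3 A^-2) / (180 s^-1):  [kg·m²·s⁻³·A⁻²] / [s⁻¹] = kg·m²·s⁻²·A⁻²
  (36.1 A⁻¹·V) × (48.473 Hz⁻¹):  [kg·m²·s⁻³·A⁻²] · [s] = kg·m²·s⁻²·A⁻²
  (371 m·Ω) / (92.419 m s^-1):  [kg·m³·s⁻³·A⁻²] / [m·s⁻¹] = kg·m²·s⁻²·A⁻²
  558 s·V/A:  V·s·A⁻¹ = J·C⁻¹·s·A⁻¹ = kg·m²·s⁻²·A⁻²
Every term reduces to kg·m²·s⁻²·A⁻².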